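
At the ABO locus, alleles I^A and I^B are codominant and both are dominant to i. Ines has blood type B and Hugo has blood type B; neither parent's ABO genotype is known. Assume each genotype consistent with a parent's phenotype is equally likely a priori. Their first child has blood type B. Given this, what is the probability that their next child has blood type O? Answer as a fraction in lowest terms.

Possible genotypes: Ines ∈ {I^B I^B, I^B i}; Hugo ∈ {I^B I^B, I^B i}.
Weight each parental genotype pair by prior × P(type-B child):
  I^B I^B × I^B I^B: posterior weight 4/15; P(next child type O) = 0.
  I^B I^B × I^B i: posterior weight 4/15; P(next child type O) = 0.
  I^B i × I^B I^B: posterior weight 4/15; P(next child type O) = 0.
  I^B i × I^B i: posterior weight 1/5; P(next child type O) = 1/4.
Weighted sum = 1/20.

1/20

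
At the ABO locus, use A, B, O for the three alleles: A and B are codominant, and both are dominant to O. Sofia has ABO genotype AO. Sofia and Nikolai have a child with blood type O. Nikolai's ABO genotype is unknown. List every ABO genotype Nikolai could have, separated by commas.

AO, BO, OO

For each candidate genotype of Nikolai, check whether crossing it with AO can produce every observed child phenotype.
  AA → possible child types {A} ✗
  AB → possible child types {A, B, AB} ✗
  AO → possible child types {O, A} ✓
  BB → possible child types {B, AB} ✗
  BO → possible child types {O, A, B, AB} ✓
  OO → possible child types {O, A} ✓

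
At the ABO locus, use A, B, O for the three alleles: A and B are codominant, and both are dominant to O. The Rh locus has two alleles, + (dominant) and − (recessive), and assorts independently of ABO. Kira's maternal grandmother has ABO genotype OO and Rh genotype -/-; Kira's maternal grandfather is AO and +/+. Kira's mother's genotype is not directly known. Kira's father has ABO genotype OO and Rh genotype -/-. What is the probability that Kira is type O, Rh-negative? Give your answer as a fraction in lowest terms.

3/8

Kira's mother's ABO genotype from OO × AO: 1/2 AO, 1/2 OO.
Crossing each possibility with the father OO and summing P(type O): 1/2·1/2 + 1/2·1 = 3/4.
Similarly for Rh via the mother's Rh distribution: P(Rh-) = 1/2.
Independent loci: 3/4 × 1/2 = 3/8.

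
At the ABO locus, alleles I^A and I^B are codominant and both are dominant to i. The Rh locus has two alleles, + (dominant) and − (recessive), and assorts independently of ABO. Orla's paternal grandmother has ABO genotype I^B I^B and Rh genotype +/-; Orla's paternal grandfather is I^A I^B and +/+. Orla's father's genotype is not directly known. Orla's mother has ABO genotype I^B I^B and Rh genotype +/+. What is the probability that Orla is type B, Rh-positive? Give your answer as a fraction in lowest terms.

3/4

Orla's father's ABO genotype from I^B I^B × I^A I^B: 1/2 I^A I^B, 1/2 I^B I^B.
Crossing each possibility with the mother I^B I^B and summing P(type B): 1/2·1/2 + 1/2·1 = 3/4.
Similarly for Rh via the father's Rh distribution: P(Rh+) = 1.
Independent loci: 3/4 × 1 = 3/4.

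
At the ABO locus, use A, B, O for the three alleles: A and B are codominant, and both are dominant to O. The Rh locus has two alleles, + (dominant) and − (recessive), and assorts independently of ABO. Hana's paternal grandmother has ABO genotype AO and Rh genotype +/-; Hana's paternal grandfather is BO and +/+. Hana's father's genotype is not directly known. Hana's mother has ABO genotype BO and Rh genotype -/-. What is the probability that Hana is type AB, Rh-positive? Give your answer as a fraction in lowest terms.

Hana's father's ABO genotype from AO × BO: 1/4 AB, 1/4 AO, 1/4 BO, 1/4 OO.
Crossing each possibility with the mother BO and summing P(type AB): 1/4·1/4 + 1/4·1/4 + 1/4·0 + 1/4·0 = 1/8.
Similarly for Rh via the father's Rh distribution: P(Rh+) = 3/4.
Independent loci: 1/8 × 3/4 = 3/32.

3/32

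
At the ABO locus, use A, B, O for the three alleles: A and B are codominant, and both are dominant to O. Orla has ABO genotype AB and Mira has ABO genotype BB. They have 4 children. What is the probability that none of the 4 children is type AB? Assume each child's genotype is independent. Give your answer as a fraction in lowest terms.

1/16

ABO cross AB × BB → 1/2 B, 1/2 AB.
So P(type AB) = 1/2 per child.
P(not type AB) = 1/2 for one child; (1/2)^4 = 1/16.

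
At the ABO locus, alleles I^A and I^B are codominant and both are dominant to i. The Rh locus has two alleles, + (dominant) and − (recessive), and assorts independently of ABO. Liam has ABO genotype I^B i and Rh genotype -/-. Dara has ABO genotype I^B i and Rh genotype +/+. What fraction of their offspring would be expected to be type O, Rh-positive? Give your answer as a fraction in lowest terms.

ABO cross I^B i × I^B i → offspring phenotypes: 1/4 O, 3/4 B.
Rh cross -/- × +/+ → 1 Rh+.
Independent loci: P(type O, Rh-positive) = 1/4 × 1 = 1/4.

1/4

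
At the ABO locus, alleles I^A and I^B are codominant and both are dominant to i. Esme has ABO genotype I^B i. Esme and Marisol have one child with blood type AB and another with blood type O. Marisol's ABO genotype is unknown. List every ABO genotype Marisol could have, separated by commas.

For each candidate genotype of Marisol, check whether crossing it with I^B i can produce every observed child phenotype.
  I^A I^A → possible child types {A, AB} ✗
  I^A I^B → possible child types {A, B, AB} ✗
  I^A i → possible child types {O, A, B, AB} ✓
  I^B I^B → possible child types {B} ✗
  I^B i → possible child types {O, B} ✗
  i i → possible child types {O, B} ✗

I^A i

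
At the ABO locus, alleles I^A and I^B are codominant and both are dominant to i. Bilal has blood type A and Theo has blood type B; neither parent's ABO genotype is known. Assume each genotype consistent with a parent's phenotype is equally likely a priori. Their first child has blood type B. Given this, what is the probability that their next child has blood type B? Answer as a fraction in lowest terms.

Possible genotypes: Bilal ∈ {I^A I^A, I^A i}; Theo ∈ {I^B I^B, I^B i}.
Weight each parental genotype pair by prior × P(type-B child):
  I^A i × I^B I^B: posterior weight 2/3; P(next child type B) = 1/2.
  I^A i × I^B i: posterior weight 1/3; P(next child type B) = 1/4.
Weighted sum = 5/12.

5/12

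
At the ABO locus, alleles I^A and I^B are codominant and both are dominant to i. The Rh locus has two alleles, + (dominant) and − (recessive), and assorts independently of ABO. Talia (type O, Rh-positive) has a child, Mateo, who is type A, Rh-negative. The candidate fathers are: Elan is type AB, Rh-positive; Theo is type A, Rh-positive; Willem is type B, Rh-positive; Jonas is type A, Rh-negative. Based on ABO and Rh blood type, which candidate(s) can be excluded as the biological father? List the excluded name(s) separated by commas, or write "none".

Willem

A candidate is excluded only if no genotype consistent with his phenotype could produce a type A, Rh-negative child with a type O, Rh-positive mother.
Willem (type B, Rh+): no genotype consistent with that phenotype can produce a type-A Rh- child with a type-O mother.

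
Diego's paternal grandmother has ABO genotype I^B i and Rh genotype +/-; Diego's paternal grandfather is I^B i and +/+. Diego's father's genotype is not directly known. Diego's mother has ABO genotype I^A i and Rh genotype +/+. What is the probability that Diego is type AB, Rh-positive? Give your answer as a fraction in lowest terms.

Diego's father's ABO genotype from I^B i × I^B i: 1/4 I^B I^B, 1/2 I^B i, 1/4 i i.
Crossing each possibility with the mother I^A i and summing P(type AB): 1/4·1/2 + 1/2·1/4 + 1/4·0 = 1/4.
Similarly for Rh via the father's Rh distribution: P(Rh+) = 1.
Independent loci: 1/4 × 1 = 1/4.

1/4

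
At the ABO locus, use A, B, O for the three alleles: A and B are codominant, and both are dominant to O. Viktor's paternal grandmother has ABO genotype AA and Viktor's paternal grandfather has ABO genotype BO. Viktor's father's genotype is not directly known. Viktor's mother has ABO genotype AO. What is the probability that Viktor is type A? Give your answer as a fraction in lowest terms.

5/8

Viktor's father's ABO genotype from AA × BO: 1/2 AB, 1/2 AO.
Crossing each possibility with the mother AO and summing P(type A): 1/2·1/2 + 1/2·3/4 = 5/8.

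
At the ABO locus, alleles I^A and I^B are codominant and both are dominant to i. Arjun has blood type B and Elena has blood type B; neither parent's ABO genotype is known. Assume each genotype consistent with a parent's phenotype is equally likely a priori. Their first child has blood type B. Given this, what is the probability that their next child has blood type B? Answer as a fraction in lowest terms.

19/20

Possible genotypes: Arjun ∈ {I^B I^B, I^B i}; Elena ∈ {I^B I^B, I^B i}.
Weight each parental genotype pair by prior × P(type-B child):
  I^B I^B × I^B I^B: posterior weight 4/15; P(next child type B) = 1.
  I^B I^B × I^B i: posterior weight 4/15; P(next child type B) = 1.
  I^B i × I^B I^B: posterior weight 4/15; P(next child type B) = 1.
  I^B i × I^B i: posterior weight 1/5; P(next child type B) = 3/4.
Weighted sum = 19/20.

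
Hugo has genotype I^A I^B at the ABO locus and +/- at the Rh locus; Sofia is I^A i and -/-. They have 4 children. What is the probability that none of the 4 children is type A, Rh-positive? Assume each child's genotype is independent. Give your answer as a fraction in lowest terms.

81/256

ABO cross I^A I^B × I^A i → 1/2 A, 1/4 B, 1/4 AB.
Rh cross +/- × -/- → 1/2 Rh+, 1/2 Rh-; so P(type A, Rh-positive) = 1/2 × 1/2 = 1/4 per child.
P(not type A, Rh-positive) = 3/4 for one child; (3/4)^4 = 81/256.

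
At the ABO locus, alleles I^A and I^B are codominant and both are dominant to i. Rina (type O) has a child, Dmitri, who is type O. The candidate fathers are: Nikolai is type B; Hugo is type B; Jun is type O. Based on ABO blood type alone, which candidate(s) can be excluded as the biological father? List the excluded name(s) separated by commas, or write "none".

none

A candidate is excluded only if no genotype consistent with his phenotype could produce a type O child with a type O mother.
Every candidate has at least one consistent genotype combination, so none can be excluded.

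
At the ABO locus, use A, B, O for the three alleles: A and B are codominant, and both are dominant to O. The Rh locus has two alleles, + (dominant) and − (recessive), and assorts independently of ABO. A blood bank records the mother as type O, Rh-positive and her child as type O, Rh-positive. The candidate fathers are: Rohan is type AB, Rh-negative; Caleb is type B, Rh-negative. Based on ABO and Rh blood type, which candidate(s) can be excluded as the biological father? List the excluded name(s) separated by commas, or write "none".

A candidate is excluded only if no genotype consistent with his phenotype could produce a type O, Rh-positive child with a type O, Rh-positive mother.
Rohan (type AB, Rh-): no genotype consistent with that phenotype can produce a type-O Rh+ child with a type-O mother.

Rohan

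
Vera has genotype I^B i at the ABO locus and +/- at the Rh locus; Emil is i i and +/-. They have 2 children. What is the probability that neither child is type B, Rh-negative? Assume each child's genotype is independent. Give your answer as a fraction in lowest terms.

ABO cross I^B i × i i → 1/2 O, 1/2 B.
Rh cross +/- × +/- → 3/4 Rh+, 1/4 Rh-; so P(type B, Rh-negative) = 1/2 × 1/4 = 1/8 per child.
P(not type B, Rh-negative) = 7/8 for one child; (7/8)^2 = 49/64.

49/64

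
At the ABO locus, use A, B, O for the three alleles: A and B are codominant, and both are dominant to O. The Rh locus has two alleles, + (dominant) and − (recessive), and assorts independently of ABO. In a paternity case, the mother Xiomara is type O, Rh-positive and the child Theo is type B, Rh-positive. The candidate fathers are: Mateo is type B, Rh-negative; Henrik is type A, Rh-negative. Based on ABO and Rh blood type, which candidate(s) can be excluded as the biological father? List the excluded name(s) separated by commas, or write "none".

A candidate is excluded only if no genotype consistent with his phenotype could produce a type B, Rh-positive child with a type O, Rh-positive mother.
Henrik (type A, Rh-): no genotype consistent with that phenotype can produce a type-B Rh+ child with a type-O mother.

Henrik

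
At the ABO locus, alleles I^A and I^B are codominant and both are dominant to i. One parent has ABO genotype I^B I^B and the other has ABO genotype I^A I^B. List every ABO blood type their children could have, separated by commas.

Gametes from I^B I^B × I^A I^B give offspring ABO genotypes I^A I^B, I^B I^B, i.e. phenotypes B, AB.

B, AB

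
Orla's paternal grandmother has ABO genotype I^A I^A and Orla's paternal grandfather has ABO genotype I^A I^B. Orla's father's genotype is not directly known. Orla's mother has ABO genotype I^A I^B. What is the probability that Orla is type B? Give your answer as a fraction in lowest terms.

1/8

Orla's father's ABO genotype from I^A I^A × I^A I^B: 1/2 I^A I^A, 1/2 I^A I^B.
Crossing each possibility with the mother I^A I^B and summing P(type B): 1/2·0 + 1/2·1/4 = 1/8.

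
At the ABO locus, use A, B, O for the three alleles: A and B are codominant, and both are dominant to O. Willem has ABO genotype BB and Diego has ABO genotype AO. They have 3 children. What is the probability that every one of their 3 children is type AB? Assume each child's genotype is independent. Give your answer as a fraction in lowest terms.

1/8

ABO cross BB × AO → 1/2 B, 1/2 AB.
So P(type AB) = 1/2 per child.
All 3 independent: (1/2)^3 = 1/8.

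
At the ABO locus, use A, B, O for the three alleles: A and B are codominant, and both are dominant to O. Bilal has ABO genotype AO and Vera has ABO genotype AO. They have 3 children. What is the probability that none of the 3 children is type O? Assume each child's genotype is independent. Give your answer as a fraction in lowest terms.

ABO cross AO × AO → 1/4 O, 3/4 A.
So P(type O) = 1/4 per child.
P(not type O) = 3/4 for one child; (3/4)^3 = 27/64.

27/64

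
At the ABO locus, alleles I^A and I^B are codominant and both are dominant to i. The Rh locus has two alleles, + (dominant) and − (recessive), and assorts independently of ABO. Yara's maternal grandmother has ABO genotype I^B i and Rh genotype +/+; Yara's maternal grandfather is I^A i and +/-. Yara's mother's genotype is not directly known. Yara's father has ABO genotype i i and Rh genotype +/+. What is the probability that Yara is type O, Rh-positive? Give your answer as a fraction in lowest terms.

1/2

Yara's mother's ABO genotype from I^B i × I^A i: 1/4 I^A I^B, 1/4 I^A i, 1/4 I^B i, 1/4 i i.
Crossing each possibility with the father i i and summing P(type O): 1/4·0 + 1/4·1/2 + 1/4·1/2 + 1/4·1 = 1/2.
Similarly for Rh via the mother's Rh distribution: P(Rh+) = 1.
Independent loci: 1/2 × 1 = 1/2.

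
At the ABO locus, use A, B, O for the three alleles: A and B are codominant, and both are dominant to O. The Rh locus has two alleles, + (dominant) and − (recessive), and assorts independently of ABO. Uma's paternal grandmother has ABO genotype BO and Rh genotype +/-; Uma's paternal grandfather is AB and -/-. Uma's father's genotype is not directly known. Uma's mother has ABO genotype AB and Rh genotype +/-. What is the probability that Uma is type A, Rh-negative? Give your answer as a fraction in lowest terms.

Uma's father's ABO genotype from BO × AB: 1/4 AB, 1/4 AO, 1/4 BB, 1/4 BO.
Crossing each possibility with the mother AB and summing P(type A): 1/4·1/4 + 1/4·1/2 + 1/4·0 + 1/4·1/4 = 1/4.
Similarly for Rh via the father's Rh distribution: P(Rh-) = 3/8.
Independent loci: 1/4 × 3/8 = 3/32.

3/32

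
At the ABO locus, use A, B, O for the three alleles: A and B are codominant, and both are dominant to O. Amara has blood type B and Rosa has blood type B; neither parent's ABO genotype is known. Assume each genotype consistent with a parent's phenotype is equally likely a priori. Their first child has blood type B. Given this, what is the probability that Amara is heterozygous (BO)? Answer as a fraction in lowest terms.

Possible genotypes: Amara ∈ {BB, BO}; Rosa ∈ {BB, BO}.
Weight each parental genotype pair by prior × P(type-B child):
  BB × BB: posterior weight 4/15.
  BB × BO: posterior weight 4/15.
  BO × BB: posterior weight 4/15.
  BO × BO: posterior weight 1/5.
Sum the posterior weight over pairs where Amara is BO: 7/15.

7/15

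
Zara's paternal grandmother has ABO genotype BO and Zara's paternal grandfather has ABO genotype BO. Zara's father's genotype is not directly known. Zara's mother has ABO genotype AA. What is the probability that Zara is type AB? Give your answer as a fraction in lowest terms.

1/2

Zara's father's ABO genotype from BO × BO: 1/4 BB, 1/2 BO, 1/4 OO.
Crossing each possibility with the mother AA and summing P(type AB): 1/4·1 + 1/2·1/2 + 1/4·0 = 1/2.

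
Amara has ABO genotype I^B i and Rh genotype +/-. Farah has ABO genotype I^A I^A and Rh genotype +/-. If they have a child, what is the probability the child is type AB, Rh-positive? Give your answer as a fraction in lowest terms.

3/8

ABO cross I^B i × I^A I^A → offspring phenotypes: 1/2 A, 1/2 AB.
Rh cross +/- × +/- → 3/4 Rh+, 1/4 Rh-.
Independent loci: P(type AB, Rh-positive) = 1/2 × 3/4 = 3/8.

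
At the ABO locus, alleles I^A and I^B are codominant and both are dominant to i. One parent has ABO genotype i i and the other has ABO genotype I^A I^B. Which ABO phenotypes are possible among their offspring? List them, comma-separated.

A, B

Gametes from i i × I^A I^B give offspring ABO genotypes I^A i, I^B i, i.e. phenotypes A, B.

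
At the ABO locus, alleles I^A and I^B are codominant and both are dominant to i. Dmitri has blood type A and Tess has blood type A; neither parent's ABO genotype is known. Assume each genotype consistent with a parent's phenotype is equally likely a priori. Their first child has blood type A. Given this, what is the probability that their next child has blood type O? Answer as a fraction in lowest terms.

Possible genotypes: Dmitri ∈ {I^A I^A, I^A i}; Tess ∈ {I^A I^A, I^A i}.
Weight each parental genotype pair by prior × P(type-A child):
  I^A I^A × I^A I^A: posterior weight 4/15; P(next child type O) = 0.
  I^A I^A × I^A i: posterior weight 4/15; P(next child type O) = 0.
  I^A i × I^A I^A: posterior weight 4/15; P(next child type O) = 0.
  I^A i × I^A i: posterior weight 1/5; P(next child type O) = 1/4.
Weighted sum = 1/20.

1/20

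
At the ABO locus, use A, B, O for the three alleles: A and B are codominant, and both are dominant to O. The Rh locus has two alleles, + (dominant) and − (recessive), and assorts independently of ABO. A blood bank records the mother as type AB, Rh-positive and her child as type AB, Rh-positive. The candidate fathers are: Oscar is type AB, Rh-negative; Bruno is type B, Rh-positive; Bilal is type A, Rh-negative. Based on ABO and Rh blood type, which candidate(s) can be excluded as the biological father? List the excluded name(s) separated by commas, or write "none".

none

A candidate is excluded only if no genotype consistent with his phenotype could produce a type AB, Rh-positive child with a type AB, Rh-positive mother.
Every candidate has at least one consistent genotype combination, so none can be excluded.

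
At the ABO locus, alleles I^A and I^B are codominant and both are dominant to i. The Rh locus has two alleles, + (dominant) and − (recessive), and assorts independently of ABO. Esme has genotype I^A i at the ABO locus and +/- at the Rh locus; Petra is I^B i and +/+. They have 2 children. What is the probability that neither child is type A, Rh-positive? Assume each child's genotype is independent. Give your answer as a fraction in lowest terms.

9/16

ABO cross I^A i × I^B i → 1/4 O, 1/4 A, 1/4 B, 1/4 AB.
Rh cross +/- × +/+ → 1 Rh+; so P(type A, Rh-positive) = 1/4 × 1 = 1/4 per child.
P(not type A, Rh-positive) = 3/4 for one child; (3/4)^2 = 9/16.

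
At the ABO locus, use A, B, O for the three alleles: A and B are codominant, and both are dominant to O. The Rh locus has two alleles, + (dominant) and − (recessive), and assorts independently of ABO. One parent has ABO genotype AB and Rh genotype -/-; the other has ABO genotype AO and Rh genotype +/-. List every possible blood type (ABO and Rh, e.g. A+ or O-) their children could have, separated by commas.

Gametes from AB × AO give offspring ABO genotypes AA, AB, AO, BO, i.e. phenotypes A, B, AB.
Rh cross -/- × +/- → phenotypes Rh+, Rh-.
Combining independently: A+, A-, B+, B-, AB+, AB-.

A+, A-, B+, B-, AB+, AB-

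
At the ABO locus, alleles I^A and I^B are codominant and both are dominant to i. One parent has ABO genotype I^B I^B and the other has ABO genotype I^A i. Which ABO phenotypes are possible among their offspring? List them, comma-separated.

B, AB

Gametes from I^B I^B × I^A i give offspring ABO genotypes I^A I^B, I^B i, i.e. phenotypes B, AB.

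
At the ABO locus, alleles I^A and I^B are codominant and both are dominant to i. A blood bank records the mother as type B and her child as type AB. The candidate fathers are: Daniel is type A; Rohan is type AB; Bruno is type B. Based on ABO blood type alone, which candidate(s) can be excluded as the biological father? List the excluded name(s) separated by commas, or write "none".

Bruno

A candidate is excluded only if no genotype consistent with his phenotype could produce a type AB child with a type B mother.
Bruno (type B): no genotype consistent with that phenotype can produce a type-AB child with a type-B mother.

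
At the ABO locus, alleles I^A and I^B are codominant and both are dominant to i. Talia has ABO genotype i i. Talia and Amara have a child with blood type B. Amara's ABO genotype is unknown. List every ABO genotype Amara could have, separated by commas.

For each candidate genotype of Amara, check whether crossing it with i i can produce every observed child phenotype.
  I^A I^A → possible child types {A} ✗
  I^A I^B → possible child types {A, B} ✓
  I^A i → possible child types {O, A} ✗
  I^B I^B → possible child types {B} ✓
  I^B i → possible child types {O, B} ✓
  i i → possible child types {O} ✗

I^A I^B, I^B I^B, I^B i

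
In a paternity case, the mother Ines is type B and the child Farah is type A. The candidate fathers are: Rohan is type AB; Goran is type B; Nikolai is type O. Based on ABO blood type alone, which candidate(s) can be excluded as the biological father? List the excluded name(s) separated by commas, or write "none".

Goran, Nikolai

A candidate is excluded only if no genotype consistent with his phenotype could produce a type A child with a type B mother.
Goran (type B): no genotype consistent with that phenotype can produce a type-A child with a type-B mother.
Nikolai (type O): no genotype consistent with that phenotype can produce a type-A child with a type-B mother.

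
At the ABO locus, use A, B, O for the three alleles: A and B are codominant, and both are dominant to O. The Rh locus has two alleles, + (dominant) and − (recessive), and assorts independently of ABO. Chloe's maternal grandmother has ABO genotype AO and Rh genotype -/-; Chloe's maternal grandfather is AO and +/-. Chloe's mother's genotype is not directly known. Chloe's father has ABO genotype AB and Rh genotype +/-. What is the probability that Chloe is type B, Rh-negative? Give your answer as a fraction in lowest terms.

Chloe's mother's ABO genotype from AO × AO: 1/4 AA, 1/2 AO, 1/4 OO.
Crossing each possibility with the father AB and summing P(type B): 1/4·0 + 1/2·1/4 + 1/4·1/2 = 1/4.
Similarly for Rh via the mother's Rh distribution: P(Rh-) = 3/8.
Independent loci: 1/4 × 3/8 = 3/32.

3/32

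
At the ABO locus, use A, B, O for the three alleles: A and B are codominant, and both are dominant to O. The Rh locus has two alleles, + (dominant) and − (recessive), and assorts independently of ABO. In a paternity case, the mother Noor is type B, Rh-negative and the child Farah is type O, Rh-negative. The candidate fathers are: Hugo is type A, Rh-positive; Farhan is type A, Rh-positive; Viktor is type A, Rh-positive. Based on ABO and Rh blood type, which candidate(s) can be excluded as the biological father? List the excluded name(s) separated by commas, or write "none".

none

A candidate is excluded only if no genotype consistent with his phenotype could produce a type O, Rh-negative child with a type B, Rh-negative mother.
Every candidate has at least one consistent genotype combination, so none can be excluded.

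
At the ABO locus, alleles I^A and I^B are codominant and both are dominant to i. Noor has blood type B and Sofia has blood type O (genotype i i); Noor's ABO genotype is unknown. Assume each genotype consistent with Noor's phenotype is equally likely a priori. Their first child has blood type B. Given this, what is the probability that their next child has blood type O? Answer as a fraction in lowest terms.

Possible genotypes: Noor ∈ {I^B I^B, I^B i}; Sofia ∈ {i i}.
Weight each parental genotype pair by prior × P(type-B child):
  I^B I^B × i i: posterior weight 2/3; P(next child type O) = 0.
  I^B i × i i: posterior weight 1/3; P(next child type O) = 1/2.
Weighted sum = 1/6.

1/6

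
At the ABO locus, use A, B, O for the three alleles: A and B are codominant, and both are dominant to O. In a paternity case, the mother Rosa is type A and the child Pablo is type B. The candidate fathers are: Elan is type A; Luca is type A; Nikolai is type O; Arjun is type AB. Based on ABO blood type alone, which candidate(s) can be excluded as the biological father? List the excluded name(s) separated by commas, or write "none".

Elan, Luca, Nikolai

A candidate is excluded only if no genotype consistent with his phenotype could produce a type B child with a type A mother.
Elan (type A): no genotype consistent with that phenotype can produce a type-B child with a type-A mother.
Luca (type A): no genotype consistent with that phenotype can produce a type-B child with a type-A mother.
Nikolai (type O): no genotype consistent with that phenotype can produce a type-B child with a type-A mother.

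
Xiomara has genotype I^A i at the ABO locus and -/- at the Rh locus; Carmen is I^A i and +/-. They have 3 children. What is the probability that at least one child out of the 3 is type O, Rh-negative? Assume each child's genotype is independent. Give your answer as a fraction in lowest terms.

169/512

ABO cross I^A i × I^A i → 1/4 O, 3/4 A.
Rh cross -/- × +/- → 1/2 Rh+, 1/2 Rh-; so P(type O, Rh-negative) = 1/4 × 1/2 = 1/8 per child.
P(none) = (7/8)^3 = 343/512; P(at least one) = 1 − 343/512 = 169/512.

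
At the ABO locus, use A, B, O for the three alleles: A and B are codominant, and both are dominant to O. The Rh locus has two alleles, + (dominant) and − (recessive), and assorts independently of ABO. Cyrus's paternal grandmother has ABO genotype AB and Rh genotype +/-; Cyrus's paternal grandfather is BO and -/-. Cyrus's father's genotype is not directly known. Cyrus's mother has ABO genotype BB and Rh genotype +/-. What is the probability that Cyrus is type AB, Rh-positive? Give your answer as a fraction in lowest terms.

Cyrus's father's ABO genotype from AB × BO: 1/4 AB, 1/4 AO, 1/4 BB, 1/4 BO.
Crossing each possibility with the mother BB and summing P(type AB): 1/4·1/2 + 1/4·1/2 + 1/4·0 + 1/4·0 = 1/4.
Similarly for Rh via the father's Rh distribution: P(Rh+) = 5/8.
Independent loci: 1/4 × 5/8 = 5/32.

5/32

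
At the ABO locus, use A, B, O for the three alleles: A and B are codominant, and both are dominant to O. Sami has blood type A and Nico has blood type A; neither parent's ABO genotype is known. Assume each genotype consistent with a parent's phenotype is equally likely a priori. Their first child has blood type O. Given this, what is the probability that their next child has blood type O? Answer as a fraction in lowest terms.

Possible genotypes: Sami ∈ {AA, AO}; Nico ∈ {AA, AO}.
Weight each parental genotype pair by prior × P(type-O child):
  AO × AO: posterior weight 1; P(next child type O) = 1/4.
Weighted sum = 1/4.

1/4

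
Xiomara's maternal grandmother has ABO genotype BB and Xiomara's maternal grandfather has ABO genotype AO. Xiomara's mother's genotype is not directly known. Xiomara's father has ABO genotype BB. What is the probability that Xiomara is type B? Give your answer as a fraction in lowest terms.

Xiomara's mother's ABO genotype from BB × AO: 1/2 AB, 1/2 BO.
Crossing each possibility with the father BB and summing P(type B): 1/2·1/2 + 1/2·1 = 3/4.

3/4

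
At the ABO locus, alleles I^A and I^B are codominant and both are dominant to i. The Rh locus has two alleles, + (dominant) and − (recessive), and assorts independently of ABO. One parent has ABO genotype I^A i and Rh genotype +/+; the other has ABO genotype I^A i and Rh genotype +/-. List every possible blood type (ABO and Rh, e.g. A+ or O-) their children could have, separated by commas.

O+, A+

Gametes from I^A i × I^A i give offspring ABO genotypes I^A I^A, I^A i, i i, i.e. phenotypes O, A.
Rh cross +/+ × +/- → phenotypes Rh+.
Combining independently: O+, A+.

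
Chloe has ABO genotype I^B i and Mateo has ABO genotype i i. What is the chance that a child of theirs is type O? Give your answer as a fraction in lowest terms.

ABO cross I^B i × i i → offspring phenotypes: 1/2 O, 1/2 B.
So P(type O) = 1/2.

1/2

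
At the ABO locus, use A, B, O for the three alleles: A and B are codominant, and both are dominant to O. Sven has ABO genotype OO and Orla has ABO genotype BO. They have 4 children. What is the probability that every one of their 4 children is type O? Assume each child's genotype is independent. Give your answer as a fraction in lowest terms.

1/16

ABO cross OO × BO → 1/2 O, 1/2 B.
So P(type O) = 1/2 per child.
All 4 independent: (1/2)^4 = 1/16.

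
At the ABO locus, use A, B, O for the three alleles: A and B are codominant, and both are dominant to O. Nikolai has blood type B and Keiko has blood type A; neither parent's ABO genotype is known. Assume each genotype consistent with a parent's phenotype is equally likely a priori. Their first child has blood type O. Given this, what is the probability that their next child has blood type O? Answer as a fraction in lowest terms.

1/4

Possible genotypes: Nikolai ∈ {BB, BO}; Keiko ∈ {AA, AO}.
Weight each parental genotype pair by prior × P(type-O child):
  BO × AO: posterior weight 1; P(next child type O) = 1/4.
Weighted sum = 1/4.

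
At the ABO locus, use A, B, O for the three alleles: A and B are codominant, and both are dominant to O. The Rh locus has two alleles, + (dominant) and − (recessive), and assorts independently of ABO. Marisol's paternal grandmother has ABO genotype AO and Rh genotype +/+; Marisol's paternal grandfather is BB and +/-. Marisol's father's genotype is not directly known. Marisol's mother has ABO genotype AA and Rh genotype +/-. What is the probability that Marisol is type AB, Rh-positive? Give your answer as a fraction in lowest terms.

Marisol's father's ABO genotype from AO × BB: 1/2 AB, 1/2 BO.
Crossing each possibility with the mother AA and summing P(type AB): 1/2·1/2 + 1/2·1/2 = 1/2.
Similarly for Rh via the father's Rh distribution: P(Rh+) = 7/8.
Independent loci: 1/2 × 7/8 = 7/16.

7/16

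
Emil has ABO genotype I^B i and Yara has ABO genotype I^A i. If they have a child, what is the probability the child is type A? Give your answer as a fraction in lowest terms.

1/4

ABO cross I^B i × I^A i → offspring phenotypes: 1/4 O, 1/4 A, 1/4 B, 1/4 AB.
So P(type A) = 1/4.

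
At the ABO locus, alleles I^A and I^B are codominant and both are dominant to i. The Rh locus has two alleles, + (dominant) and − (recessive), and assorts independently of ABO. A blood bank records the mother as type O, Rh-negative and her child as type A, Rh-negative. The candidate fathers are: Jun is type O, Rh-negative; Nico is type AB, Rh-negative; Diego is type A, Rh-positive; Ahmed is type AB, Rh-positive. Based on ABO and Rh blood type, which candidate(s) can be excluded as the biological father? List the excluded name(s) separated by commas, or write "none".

Jun

A candidate is excluded only if no genotype consistent with his phenotype could produce a type A, Rh-negative child with a type O, Rh-negative mother.
Jun (type O, Rh-): no genotype consistent with that phenotype can produce a type-A Rh- child with a type-O mother.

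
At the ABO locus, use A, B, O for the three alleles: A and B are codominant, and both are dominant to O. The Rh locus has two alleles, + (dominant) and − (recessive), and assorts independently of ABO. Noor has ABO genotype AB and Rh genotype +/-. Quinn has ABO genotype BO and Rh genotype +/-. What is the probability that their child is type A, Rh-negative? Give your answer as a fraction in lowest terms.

ABO cross AB × BO → offspring phenotypes: 1/4 A, 1/2 B, 1/4 AB.
Rh cross +/- × +/- → 3/4 Rh+, 1/4 Rh-.
Independent loci: P(type A, Rh-negative) = 1/4 × 1/4 = 1/16.

1/16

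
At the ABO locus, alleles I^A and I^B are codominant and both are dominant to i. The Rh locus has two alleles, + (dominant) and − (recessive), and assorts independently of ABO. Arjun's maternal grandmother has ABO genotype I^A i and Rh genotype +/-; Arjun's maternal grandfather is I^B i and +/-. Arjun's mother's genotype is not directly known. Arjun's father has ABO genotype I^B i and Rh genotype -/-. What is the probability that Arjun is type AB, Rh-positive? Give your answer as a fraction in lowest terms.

1/16

Arjun's mother's ABO genotype from I^A i × I^B i: 1/4 I^A I^B, 1/4 I^A i, 1/4 I^B i, 1/4 i i.
Crossing each possibility with the father I^B i and summing P(type AB): 1/4·1/4 + 1/4·1/4 + 1/4·0 + 1/4·0 = 1/8.
Similarly for Rh via the mother's Rh distribution: P(Rh+) = 1/2.
Independent loci: 1/8 × 1/2 = 1/16.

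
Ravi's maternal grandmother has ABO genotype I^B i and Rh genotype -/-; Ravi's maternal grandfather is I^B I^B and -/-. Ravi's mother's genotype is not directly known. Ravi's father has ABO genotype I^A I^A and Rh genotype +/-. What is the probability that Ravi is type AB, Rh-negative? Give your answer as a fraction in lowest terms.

3/8

Ravi's mother's ABO genotype from I^B i × I^B I^B: 1/2 I^B I^B, 1/2 I^B i.
Crossing each possibility with the father I^A I^A and summing P(type AB): 1/2·1 + 1/2·1/2 = 3/4.
Similarly for Rh via the mother's Rh distribution: P(Rh-) = 1/2.
Independent loci: 3/4 × 1/2 = 3/8.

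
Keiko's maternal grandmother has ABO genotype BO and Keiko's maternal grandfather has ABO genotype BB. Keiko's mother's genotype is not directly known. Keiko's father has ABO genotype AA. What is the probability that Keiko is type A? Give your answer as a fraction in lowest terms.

1/4

Keiko's mother's ABO genotype from BO × BB: 1/2 BB, 1/2 BO.
Crossing each possibility with the father AA and summing P(type A): 1/2·0 + 1/2·1/2 = 1/4.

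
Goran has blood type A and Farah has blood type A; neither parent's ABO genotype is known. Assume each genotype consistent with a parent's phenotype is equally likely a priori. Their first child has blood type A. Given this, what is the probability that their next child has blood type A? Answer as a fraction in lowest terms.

Possible genotypes: Goran ∈ {I^A I^A, I^A i}; Farah ∈ {I^A I^A, I^A i}.
Weight each parental genotype pair by prior × P(type-A child):
  I^A I^A × I^A I^A: posterior weight 4/15; P(next child type A) = 1.
  I^A I^A × I^A i: posterior weight 4/15; P(next child type A) = 1.
  I^A i × I^A I^A: posterior weight 4/15; P(next child type A) = 1.
  I^A i × I^A i: posterior weight 1/5; P(next child type A) = 3/4.
Weighted sum = 19/20.

19/20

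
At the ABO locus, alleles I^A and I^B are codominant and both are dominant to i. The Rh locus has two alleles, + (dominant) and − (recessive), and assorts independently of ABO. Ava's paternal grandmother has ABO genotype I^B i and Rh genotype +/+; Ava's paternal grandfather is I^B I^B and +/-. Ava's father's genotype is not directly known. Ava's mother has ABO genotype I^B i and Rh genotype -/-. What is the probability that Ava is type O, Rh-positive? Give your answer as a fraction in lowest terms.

Ava's father's ABO genotype from I^B i × I^B I^B: 1/2 I^B I^B, 1/2 I^B i.
Crossing each possibility with the mother I^B i and summing P(type O): 1/2·0 + 1/2·1/4 = 1/8.
Similarly for Rh via the father's Rh distribution: P(Rh+) = 3/4.
Independent loci: 1/8 × 3/4 = 3/32.

3/32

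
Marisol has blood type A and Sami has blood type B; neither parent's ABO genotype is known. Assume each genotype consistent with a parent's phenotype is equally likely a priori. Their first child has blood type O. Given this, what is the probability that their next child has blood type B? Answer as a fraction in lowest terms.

Possible genotypes: Marisol ∈ {I^A I^A, I^A i}; Sami ∈ {I^B I^B, I^B i}.
Weight each parental genotype pair by prior × P(type-O child):
  I^A i × I^B i: posterior weight 1; P(next child type B) = 1/4.
Weighted sum = 1/4.

1/4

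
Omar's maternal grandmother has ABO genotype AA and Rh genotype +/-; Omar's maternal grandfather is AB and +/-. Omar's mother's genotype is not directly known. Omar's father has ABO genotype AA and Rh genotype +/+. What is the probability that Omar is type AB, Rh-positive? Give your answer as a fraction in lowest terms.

Omar's mother's ABO genotype from AA × AB: 1/2 AA, 1/2 AB.
Crossing each possibility with the father AA and summing P(type AB): 1/2·0 + 1/2·1/2 = 1/4.
Similarly for Rh via the mother's Rh distribution: P(Rh+) = 1.
Independent loci: 1/4 × 1 = 1/4.

1/4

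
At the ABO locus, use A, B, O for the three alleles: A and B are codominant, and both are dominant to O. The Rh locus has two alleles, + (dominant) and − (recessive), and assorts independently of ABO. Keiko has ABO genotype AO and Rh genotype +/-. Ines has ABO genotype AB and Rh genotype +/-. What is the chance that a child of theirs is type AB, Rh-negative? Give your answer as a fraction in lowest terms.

1/16

ABO cross AO × AB → offspring phenotypes: 1/2 A, 1/4 B, 1/4 AB.
Rh cross +/- × +/- → 3/4 Rh+, 1/4 Rh-.
Independent loci: P(type AB, Rh-negative) = 1/4 × 1/4 = 1/16.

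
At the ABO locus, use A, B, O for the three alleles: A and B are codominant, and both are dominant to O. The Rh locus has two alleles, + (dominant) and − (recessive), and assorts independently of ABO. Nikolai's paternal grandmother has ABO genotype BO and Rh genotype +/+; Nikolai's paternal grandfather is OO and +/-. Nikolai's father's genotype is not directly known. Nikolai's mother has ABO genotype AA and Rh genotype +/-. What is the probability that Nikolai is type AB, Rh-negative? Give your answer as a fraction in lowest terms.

1/32

Nikolai's father's ABO genotype from BO × OO: 1/2 BO, 1/2 OO.
Crossing each possibility with the mother AA and summing P(type AB): 1/2·1/2 + 1/2·0 = 1/4.
Similarly for Rh via the father's Rh distribution: P(Rh-) = 1/8.
Independent loci: 1/4 × 1/8 = 1/32.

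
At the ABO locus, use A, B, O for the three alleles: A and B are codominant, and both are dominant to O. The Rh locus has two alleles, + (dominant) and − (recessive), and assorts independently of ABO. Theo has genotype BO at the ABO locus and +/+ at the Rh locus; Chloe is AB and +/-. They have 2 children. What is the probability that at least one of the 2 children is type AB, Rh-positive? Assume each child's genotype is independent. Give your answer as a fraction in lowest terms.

ABO cross BO × AB → 1/4 A, 1/2 B, 1/4 AB.
Rh cross +/+ × +/- → 1 Rh+; so P(type AB, Rh-positive) = 1/4 × 1 = 1/4 per child.
P(none) = (3/4)^2 = 9/16; P(at least one) = 1 − 9/16 = 7/16.

7/16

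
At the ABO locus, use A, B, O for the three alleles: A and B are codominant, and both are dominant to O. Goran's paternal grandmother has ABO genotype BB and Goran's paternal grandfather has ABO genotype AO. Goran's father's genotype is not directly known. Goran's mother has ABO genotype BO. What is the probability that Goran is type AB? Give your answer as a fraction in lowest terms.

1/8

Goran's father's ABO genotype from BB × AO: 1/2 AB, 1/2 BO.
Crossing each possibility with the mother BO and summing P(type AB): 1/2·1/4 + 1/2·0 = 1/8.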